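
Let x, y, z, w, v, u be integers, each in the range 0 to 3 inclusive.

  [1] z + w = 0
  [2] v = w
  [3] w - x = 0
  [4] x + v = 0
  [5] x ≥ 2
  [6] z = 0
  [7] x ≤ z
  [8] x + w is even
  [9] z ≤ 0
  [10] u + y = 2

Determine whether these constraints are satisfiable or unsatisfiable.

Unsatisfiable

From constraints 5 and 7: z ≥ x and x ≥ 2, so z ≥ 2. From constraint 9: z ≤ 0. But 0 < 2, so no value of z works.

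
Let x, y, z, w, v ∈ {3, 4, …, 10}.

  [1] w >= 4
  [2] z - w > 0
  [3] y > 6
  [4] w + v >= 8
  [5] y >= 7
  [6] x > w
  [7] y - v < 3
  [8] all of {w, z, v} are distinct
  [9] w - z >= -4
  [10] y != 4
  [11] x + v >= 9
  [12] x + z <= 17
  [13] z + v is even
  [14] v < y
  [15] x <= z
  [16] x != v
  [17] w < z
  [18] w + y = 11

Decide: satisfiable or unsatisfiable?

Satisfiable

Take x = 7, y = 7, z = 7, w = 4, v = 5. Then constraint 2: z - w = 3; constraint 4: w + v = 9; constraint 7: y - v = 2, and every other listed constraint is also met.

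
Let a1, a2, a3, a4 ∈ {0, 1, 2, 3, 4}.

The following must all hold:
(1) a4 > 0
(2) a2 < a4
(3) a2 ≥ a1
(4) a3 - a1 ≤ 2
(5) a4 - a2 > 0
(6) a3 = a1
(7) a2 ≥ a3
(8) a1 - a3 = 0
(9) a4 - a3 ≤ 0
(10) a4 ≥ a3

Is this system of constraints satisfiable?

Unsatisfiable

Constraints 2, 7, and 9 give a3 ≤ a2, a2 < a4, a4 ≤ a3. Chaining: a3 ≤ a2 < a4 ≤ a3, which forces a3 < a3 — impossible.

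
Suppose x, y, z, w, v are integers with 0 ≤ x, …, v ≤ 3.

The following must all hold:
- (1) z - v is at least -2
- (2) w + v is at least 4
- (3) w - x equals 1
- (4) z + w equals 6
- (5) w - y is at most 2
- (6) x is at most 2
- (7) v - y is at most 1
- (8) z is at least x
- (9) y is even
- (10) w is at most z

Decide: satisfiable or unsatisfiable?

Satisfiable

Try x = 2, y = 2, z = 3, w = 3, v = 2.
Check constraint 1: z - v = 1; constraint 2: w + v = 5; constraint 3: w - x = 1. The remaining constraints are straightforward to verify.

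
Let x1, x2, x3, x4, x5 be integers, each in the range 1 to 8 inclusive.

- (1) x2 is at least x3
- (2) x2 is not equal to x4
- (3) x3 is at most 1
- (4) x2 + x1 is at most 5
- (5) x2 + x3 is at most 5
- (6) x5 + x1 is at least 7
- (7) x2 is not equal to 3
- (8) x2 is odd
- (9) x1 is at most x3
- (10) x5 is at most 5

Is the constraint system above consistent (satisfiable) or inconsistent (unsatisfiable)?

From constraint 10: x5 ≤ 5. From constraints 3 and 9: x1 ≤ x3 ≤ 1. Hence x5 + x1 ≤ 6. But constraint 6 requires x5 + x1 ≥ 7, and 7 > 6. Contradiction.

Unsatisfiable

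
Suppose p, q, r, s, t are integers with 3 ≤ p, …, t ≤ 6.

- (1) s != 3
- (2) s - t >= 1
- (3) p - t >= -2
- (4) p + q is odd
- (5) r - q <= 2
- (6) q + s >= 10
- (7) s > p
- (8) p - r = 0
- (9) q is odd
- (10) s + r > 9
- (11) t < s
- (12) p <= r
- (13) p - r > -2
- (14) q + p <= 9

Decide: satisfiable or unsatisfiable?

Take p = 4, q = 5, r = 4, s = 6, t = 4. Then constraint 2: s - t = 2; constraint 3: p - t = 0; constraint 5: r - q = -1, and every other listed constraint is also met.

Satisfiable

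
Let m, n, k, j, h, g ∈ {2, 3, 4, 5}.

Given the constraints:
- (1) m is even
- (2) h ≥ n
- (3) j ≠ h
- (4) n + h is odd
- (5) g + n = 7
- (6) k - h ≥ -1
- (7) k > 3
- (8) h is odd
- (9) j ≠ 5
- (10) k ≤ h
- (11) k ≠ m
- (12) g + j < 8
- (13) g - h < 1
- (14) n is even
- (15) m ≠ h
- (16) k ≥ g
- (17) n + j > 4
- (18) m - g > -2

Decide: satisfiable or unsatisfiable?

Try m = 2, n = 4, k = 4, j = 3, h = 5, g = 3.
Check constraint 5: g + n = 7; constraint 6: k - h = -1; constraint 12: g + j = 6. The remaining constraints are straightforward to verify.

Satisfiable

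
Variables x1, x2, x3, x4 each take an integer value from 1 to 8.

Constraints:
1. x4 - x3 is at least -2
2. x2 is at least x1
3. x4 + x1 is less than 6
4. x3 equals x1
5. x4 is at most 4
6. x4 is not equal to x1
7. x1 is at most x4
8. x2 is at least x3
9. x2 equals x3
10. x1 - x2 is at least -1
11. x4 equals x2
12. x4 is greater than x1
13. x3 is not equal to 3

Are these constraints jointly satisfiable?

From constraints 4, 9, and 11, x4 = x2 = x3 = x1, so x4 = x1. But constraint 6 says x4 ≠ x1. Contradiction.

Unsatisfiable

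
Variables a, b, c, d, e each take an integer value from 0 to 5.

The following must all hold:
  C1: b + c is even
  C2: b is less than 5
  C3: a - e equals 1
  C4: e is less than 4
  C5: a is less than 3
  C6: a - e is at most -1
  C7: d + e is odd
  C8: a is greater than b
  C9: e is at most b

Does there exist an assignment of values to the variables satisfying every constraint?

Constraints 6, 8, and 9 give a < e, e ≤ b, b < a. Chaining: a < e ≤ b < a, which forces a < a — impossible.

Unsatisfiable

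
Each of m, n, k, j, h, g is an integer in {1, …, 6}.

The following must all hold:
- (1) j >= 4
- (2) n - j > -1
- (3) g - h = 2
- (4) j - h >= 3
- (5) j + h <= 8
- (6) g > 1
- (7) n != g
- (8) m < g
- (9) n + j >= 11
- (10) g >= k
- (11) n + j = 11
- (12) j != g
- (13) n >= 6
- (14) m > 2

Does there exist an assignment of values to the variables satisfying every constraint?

The assignment m = 3, n = 6, k = 4, j = 5, h = 2, g = 4 works:
  constraint 2 holds since n - j = 1.
  constraint 3 holds since g - h = 2.
The rest check out directly.

Satisfiable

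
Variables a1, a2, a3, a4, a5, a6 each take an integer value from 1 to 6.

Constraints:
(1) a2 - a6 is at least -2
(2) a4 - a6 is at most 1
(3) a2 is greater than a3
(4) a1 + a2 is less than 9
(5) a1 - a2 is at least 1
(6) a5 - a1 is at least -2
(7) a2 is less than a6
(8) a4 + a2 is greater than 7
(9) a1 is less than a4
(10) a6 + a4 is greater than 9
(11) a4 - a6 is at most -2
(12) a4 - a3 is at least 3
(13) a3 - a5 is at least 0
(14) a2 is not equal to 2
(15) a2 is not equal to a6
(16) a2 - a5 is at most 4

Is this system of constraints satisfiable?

Unsatisfiable

Constraints 1, 5, 6, 11, 12, and 13 give a4 − a3 ≥ 3, a3 − a5 ≥ 0, a5 − a1 ≥ -2, a1 − a2 ≥ 1, a2 − a6 ≥ -2, a6 − a4 ≥ 2.
Adding all 6 inequalities: the left sides telescope to 0, and the right sides sum to 3 + 0 + (-2) + 1 + (-2) + 2 = 2. So 0 ≥ 2, which is false.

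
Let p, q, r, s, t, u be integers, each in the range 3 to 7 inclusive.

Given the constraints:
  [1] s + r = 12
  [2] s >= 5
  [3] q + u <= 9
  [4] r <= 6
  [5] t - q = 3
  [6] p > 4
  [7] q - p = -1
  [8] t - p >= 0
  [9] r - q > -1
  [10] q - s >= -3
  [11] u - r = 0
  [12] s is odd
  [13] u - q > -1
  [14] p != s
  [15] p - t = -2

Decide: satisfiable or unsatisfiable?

One satisfying assignment is p = 5, q = 4, r = 5, s = 7, t = 7, u = 5.
For the less obvious constraints — constraint 1: s + r = 12; constraint 3: q + u = 9 — and the others hold by inspection.

Satisfiable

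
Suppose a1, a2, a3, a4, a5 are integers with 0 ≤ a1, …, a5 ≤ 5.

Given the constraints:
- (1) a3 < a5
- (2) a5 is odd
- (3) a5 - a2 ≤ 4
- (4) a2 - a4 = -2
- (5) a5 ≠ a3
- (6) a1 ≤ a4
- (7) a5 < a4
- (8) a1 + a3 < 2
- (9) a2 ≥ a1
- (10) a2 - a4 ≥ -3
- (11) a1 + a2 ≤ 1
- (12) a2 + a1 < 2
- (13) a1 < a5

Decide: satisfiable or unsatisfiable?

Setting (a1, a2, a3, a4, a5) = (0, 0, 0, 2, 1) satisfies everything: constraint 3: a5 - a2 = 1; constraint 4: a2 - a4 = -2, and the others follow.

Satisfiable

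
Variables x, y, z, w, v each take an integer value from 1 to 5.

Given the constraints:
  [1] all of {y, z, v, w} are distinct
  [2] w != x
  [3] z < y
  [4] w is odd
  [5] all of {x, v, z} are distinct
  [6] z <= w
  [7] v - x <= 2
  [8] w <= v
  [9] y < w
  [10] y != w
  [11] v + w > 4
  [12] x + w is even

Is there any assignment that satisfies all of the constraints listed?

Try x = 5, y = 2, z = 1, w = 3, v = 4.
Check constraint 1: values 2, 1, 4, 3 are distinct; constraint 7: v - x = -1; constraint 11: v + w = 7. The remaining constraints are straightforward to verify.

Satisfiable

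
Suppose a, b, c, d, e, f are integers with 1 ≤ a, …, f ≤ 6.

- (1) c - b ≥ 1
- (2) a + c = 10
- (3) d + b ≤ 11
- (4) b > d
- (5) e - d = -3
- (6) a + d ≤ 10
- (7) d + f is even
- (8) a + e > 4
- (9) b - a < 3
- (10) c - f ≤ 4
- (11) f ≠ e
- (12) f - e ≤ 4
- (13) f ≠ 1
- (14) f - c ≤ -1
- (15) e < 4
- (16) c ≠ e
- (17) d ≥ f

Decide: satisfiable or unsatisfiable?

Satisfiable

The assignment a = 4, b = 5, c = 6, d = 4, e = 1, f = 4 works:
  constraint 1 holds since c - b = 1.
  constraint 2 holds since a + c = 10.
  constraint 3 holds since d + b = 9.
The rest check out directly.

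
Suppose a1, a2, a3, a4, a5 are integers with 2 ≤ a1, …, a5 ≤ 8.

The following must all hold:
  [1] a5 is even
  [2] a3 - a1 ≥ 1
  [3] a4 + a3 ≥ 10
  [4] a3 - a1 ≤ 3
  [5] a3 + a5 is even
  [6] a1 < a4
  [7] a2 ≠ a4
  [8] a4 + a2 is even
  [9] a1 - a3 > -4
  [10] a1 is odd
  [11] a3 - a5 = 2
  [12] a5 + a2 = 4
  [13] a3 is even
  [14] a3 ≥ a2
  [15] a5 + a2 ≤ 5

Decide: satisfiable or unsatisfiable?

Satisfiable

Take a1 = 3, a2 = 2, a3 = 4, a4 = 6, a5 = 2. Then constraint 2: a3 - a1 = 1; constraint 3: a4 + a3 = 10, and every other listed constraint is also met.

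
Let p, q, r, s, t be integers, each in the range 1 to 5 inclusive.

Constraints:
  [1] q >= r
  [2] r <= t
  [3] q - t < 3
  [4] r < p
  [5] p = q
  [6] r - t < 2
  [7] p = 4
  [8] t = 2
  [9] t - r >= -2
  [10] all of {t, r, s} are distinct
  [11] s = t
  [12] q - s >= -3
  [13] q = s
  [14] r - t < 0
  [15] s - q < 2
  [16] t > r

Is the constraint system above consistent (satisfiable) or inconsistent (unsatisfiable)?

Unsatisfiable

Constraint 7 fixes p = 4 and constraint 8 fixes t = 2. Constraints 5, 11, and 13 give p = q = s = t, so p = t. But 4 ≠ 2 — contradiction.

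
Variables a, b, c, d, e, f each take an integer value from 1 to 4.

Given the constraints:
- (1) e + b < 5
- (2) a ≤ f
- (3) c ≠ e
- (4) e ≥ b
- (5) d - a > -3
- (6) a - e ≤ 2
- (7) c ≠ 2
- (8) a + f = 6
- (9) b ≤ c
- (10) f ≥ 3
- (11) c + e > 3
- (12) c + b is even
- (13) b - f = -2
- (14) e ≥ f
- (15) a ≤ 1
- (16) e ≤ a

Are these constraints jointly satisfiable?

From constraints 10 and 14: e ≥ f and f ≥ 3, so e ≥ 3. From constraints 15 and 16: e ≤ a and a ≤ 1, so e ≤ 1. But 1 < 3, so no value of e works.

Unsatisfiable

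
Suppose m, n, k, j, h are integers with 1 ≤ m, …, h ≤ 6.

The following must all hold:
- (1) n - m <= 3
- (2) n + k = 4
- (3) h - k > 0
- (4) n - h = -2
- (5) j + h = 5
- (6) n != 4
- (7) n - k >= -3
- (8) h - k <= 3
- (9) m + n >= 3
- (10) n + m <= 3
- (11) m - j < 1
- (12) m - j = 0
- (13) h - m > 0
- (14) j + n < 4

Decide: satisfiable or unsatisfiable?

Satisfiable

One satisfying assignment is m = 1, n = 2, k = 2, j = 1, h = 4.
For the less obvious constraints — constraint 1: n - m = 1; constraint 2: n + k = 4 — and the others hold by inspection.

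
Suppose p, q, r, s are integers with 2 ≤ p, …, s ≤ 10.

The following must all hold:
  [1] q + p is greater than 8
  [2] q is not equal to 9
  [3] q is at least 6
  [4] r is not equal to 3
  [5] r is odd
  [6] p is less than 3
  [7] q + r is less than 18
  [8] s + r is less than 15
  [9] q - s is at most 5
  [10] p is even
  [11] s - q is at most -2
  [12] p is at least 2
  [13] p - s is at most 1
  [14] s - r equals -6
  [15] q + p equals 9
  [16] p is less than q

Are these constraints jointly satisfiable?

One satisfying assignment is p = 2, q = 7, r = 9, s = 3.
For the less obvious constraints — constraint 1: q + p = 9; constraint 7: q + r = 16; constraint 8: s + r = 12 — and the others hold by inspection.

Satisfiable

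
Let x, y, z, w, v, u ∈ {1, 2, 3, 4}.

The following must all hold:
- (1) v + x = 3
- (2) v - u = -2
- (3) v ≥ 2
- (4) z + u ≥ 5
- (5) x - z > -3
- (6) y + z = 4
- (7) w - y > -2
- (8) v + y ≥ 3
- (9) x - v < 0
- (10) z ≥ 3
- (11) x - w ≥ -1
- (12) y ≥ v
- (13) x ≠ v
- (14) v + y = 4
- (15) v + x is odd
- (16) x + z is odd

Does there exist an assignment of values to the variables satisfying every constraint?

From constraints 3 and 12: y ≥ v ≥ 2. From constraint 10: z ≥ 3. Hence y + z ≥ 5. But constraint 6 requires y + z = 4, and 4 < 5. Contradiction.

Unsatisfiable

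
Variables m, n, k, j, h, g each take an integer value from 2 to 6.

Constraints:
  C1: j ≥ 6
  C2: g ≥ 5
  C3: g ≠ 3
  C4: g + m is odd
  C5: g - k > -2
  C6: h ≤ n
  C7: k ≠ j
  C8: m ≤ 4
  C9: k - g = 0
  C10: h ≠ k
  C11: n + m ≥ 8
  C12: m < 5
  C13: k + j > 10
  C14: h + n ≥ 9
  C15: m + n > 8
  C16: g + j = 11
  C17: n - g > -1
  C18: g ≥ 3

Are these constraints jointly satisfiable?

Satisfiable

Try m = 4, n = 6, k = 5, j = 6, h = 4, g = 5.
Check constraint 5: g - k = 0; constraint 9: k - g = 0. The remaining constraints are straightforward to verify.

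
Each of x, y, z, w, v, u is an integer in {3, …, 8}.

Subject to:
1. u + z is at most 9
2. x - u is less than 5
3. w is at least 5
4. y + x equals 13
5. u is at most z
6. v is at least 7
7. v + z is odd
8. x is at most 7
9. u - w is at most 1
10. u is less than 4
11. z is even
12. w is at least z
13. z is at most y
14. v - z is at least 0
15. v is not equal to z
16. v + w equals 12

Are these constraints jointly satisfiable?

Try x = 7, y = 6, z = 4, w = 5, v = 7, u = 3.
Check constraint 1: u + z = 7; constraint 2: x - u = 4. The remaining constraints are straightforward to verify.

Satisfiable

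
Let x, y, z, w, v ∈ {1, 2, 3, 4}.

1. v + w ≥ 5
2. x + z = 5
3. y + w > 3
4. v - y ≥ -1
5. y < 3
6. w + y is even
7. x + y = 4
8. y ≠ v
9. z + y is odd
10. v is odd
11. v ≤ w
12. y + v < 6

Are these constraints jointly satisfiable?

Take x = 3, y = 1, z = 2, w = 3, v = 3. Then constraint 1: v + w = 6; constraint 2: x + z = 5, and every other listed constraint is also met.

Satisfiable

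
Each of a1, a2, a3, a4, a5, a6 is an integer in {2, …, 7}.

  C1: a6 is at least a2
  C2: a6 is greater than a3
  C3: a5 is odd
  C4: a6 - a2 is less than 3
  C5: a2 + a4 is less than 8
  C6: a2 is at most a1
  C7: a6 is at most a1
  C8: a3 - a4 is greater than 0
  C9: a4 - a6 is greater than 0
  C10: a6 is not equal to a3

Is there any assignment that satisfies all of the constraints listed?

Unsatisfiable

Constraints 2, 8, and 9 give a4 < a3, a3 < a6, a6 < a4. Chaining: a4 < a3 < a6 < a4, which forces a4 < a4 — impossible.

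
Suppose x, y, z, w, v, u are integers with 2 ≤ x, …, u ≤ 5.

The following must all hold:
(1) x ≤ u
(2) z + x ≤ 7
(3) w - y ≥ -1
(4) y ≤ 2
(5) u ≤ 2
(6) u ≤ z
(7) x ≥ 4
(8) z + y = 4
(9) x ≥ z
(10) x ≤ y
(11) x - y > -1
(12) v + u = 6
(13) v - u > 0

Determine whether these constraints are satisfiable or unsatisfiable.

Unsatisfiable

From constraints 1 and 7: u ≥ x and x ≥ 4, so u ≥ 4. From constraint 5: u ≤ 2. But 2 < 4, so no value of u works.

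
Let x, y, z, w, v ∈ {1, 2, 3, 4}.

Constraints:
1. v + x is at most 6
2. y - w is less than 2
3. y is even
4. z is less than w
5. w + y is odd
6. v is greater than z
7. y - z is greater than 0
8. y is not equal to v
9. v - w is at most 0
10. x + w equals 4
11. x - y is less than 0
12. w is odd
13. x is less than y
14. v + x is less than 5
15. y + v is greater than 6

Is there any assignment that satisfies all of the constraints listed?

Satisfiable

One satisfying assignment is x = 1, y = 4, z = 2, w = 3, v = 3.
For the less obvious constraints — constraint 1: v + x = 4; constraint 2: y - w = 1; constraint 7: y - z = 2 — and the others hold by inspection.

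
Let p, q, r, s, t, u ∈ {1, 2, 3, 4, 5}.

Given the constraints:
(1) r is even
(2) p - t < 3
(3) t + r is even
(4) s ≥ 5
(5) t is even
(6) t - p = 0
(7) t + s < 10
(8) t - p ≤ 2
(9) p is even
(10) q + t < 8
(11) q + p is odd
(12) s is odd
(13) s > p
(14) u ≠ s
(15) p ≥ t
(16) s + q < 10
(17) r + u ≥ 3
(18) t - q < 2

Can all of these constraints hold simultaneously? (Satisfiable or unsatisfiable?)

One satisfying assignment is p = 2, q = 3, r = 4, s = 5, t = 2, u = 1.
For the less obvious constraints — constraint 2: p - t = 0; constraint 6: t - p = 0 — and the others hold by inspection.

Satisfiable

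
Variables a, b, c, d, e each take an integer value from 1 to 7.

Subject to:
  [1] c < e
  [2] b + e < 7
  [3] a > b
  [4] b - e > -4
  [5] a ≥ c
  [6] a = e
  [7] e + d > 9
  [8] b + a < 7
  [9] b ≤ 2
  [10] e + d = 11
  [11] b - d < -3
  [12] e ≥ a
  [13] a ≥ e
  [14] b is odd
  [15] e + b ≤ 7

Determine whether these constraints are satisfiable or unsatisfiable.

Satisfiable

Setting (a, b, c, d, e) = (4, 1, 3, 7, 4) satisfies everything: constraint 2: b + e = 5; constraint 4: b - e = -3, and the others follow.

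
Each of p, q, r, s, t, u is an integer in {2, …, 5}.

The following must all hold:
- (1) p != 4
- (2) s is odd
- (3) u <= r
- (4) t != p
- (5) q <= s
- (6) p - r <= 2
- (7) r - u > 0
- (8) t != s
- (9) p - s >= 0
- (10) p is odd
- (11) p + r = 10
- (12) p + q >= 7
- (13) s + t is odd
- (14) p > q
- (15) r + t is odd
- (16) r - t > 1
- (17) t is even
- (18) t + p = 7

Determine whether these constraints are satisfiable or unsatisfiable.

Satisfiable

One satisfying assignment is p = 5, q = 4, r = 5, s = 5, t = 2, u = 2.
For the less obvious constraints — constraint 6: p - r = 0; constraint 7: r - u = 3 — and the others hold by inspection.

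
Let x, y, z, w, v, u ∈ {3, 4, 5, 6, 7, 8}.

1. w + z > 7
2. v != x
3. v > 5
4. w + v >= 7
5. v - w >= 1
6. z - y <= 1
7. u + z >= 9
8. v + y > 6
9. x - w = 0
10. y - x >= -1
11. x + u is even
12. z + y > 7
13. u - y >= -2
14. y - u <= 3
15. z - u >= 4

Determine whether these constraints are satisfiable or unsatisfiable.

Constraints 6, 13, and 15 give y − z ≥ -1, z − u ≥ 4, u − y ≥ -2.
Adding all 3 inequalities: the left sides telescope to 0, and the right sides sum to (-1) + 4 + (-2) = 1. So 0 ≥ 1, which is false.

Unsatisfiable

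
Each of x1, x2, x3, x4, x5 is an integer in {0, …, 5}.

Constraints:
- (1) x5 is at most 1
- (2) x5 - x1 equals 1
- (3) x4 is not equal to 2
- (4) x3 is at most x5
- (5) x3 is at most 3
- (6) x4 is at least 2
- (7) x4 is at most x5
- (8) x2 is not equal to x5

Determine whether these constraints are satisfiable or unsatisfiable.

From constraints 6 and 7: x5 ≥ x4 and x4 ≥ 2, so x5 ≥ 2. From constraint 1: x5 ≤ 1. But 1 < 2, so no value of x5 works.

Unsatisfiable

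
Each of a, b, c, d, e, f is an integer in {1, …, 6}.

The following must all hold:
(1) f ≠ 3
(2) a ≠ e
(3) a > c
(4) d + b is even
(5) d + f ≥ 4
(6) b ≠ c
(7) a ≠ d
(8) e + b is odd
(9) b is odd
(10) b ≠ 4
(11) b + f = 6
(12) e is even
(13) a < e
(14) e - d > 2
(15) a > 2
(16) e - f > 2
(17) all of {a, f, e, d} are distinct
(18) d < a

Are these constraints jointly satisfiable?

The assignment a = 5, b = 5, c = 3, d = 3, e = 6, f = 1 works:
  constraint 5 holds since d + f = 4.
  constraint 11 holds since b + f = 6.
  constraint 14 holds since e - d = 3.
The rest check out directly.

Satisfiable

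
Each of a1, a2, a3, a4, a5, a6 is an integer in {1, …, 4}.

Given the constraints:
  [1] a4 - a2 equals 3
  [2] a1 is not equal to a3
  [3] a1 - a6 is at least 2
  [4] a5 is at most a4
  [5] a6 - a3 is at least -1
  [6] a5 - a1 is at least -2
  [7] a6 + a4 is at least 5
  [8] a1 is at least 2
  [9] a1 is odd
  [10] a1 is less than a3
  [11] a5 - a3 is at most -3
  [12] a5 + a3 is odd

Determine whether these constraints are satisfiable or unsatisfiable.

Unsatisfiable

Constraints 3, 5, 6, and 11 give a5 − a1 ≥ -2, a1 − a6 ≥ 2, a6 − a3 ≥ -1, a3 − a5 ≥ 3.
Adding all 4 inequalities: the left sides telescope to 0, and the right sides sum to (-2) + 2 + (-1) + 3 = 2. So 0 ≥ 2, which is false.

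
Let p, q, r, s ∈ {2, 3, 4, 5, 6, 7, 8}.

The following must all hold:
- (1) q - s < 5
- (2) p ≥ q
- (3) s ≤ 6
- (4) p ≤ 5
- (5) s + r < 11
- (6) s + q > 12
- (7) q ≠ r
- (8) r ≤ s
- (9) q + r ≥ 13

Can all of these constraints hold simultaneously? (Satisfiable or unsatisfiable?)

From constraints 2 and 4: q ≤ p ≤ 5. From constraints 3 and 8: r ≤ s ≤ 6. Hence q + r ≤ 11. But constraint 9 requires q + r ≥ 13, and 13 > 11. Contradiction.

Unsatisfiable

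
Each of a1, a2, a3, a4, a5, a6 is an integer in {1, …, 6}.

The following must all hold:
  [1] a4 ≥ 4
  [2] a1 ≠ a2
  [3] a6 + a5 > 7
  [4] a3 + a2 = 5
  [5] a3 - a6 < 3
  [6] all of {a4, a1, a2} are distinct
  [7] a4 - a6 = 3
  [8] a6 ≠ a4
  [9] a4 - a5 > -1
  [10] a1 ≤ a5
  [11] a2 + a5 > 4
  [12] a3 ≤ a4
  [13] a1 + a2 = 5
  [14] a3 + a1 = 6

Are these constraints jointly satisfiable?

Satisfiable

Take a1 = 3, a2 = 2, a3 = 3, a4 = 6, a5 = 5, a6 = 3. Then constraint 3: a6 + a5 = 8; constraint 4: a3 + a2 = 5, and every other listed constraint is also met.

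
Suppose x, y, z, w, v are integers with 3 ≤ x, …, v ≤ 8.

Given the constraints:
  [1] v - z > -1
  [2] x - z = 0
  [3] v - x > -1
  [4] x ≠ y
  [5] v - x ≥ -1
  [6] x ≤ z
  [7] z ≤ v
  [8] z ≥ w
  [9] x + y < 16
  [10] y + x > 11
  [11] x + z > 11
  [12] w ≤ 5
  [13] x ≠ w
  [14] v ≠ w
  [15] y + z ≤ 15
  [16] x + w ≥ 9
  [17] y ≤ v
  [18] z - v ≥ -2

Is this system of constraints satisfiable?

Satisfiable

Try x = 6, y = 7, z = 6, w = 3, v = 7.
Check constraint 1: v - z = 1; constraint 2: x - z = 0; constraint 3: v - x = 1. The remaining constraints are straightforward to verify.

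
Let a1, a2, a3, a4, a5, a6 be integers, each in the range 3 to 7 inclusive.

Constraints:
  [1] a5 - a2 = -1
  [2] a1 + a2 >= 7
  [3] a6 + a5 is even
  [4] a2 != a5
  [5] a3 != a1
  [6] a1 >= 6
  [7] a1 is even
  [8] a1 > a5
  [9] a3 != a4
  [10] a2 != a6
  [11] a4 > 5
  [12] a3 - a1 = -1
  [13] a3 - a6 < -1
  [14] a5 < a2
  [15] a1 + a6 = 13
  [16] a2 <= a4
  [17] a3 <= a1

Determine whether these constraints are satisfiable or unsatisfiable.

Satisfiable

Setting (a1, a2, a3, a4, a5, a6) = (6, 4, 5, 7, 3, 7) satisfies everything: constraint 1: a5 - a2 = -1; constraint 2: a1 + a2 = 10, and the others follow.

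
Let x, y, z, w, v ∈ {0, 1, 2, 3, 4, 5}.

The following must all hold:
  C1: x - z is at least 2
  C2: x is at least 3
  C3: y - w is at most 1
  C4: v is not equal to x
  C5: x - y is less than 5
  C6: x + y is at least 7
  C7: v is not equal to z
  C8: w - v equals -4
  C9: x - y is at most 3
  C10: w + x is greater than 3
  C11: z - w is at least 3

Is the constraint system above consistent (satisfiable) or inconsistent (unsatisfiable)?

Unsatisfiable

Constraints 1, 3, 9, and 11 give w − y ≥ -1, y − x ≥ -3, x − z ≥ 2, z − w ≥ 3.
Adding all 4 inequalities: the left sides telescope to 0, and the right sides sum to (-1) + (-3) + 2 + 3 = 1. So 0 ≥ 1, which is false.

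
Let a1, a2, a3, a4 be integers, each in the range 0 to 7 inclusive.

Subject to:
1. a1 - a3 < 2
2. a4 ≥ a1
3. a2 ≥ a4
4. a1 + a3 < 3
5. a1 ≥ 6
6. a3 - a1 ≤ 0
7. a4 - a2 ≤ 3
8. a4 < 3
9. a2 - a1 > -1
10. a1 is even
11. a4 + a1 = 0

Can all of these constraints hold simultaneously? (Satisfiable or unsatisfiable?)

Unsatisfiable

From constraints 2 and 5: a4 ≥ a1 and a1 ≥ 6, so a4 ≥ 6. From constraint 8: a4 ≤ 2. But 2 < 6, so no value of a4 works.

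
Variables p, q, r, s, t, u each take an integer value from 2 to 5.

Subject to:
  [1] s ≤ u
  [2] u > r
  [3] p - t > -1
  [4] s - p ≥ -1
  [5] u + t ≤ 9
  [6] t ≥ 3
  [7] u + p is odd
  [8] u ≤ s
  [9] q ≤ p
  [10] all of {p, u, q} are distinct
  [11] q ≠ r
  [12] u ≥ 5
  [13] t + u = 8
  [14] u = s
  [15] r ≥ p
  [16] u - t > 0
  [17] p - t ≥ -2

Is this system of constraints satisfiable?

Satisfiable

Setting (p, q, r, s, t, u) = (4, 3, 4, 5, 3, 5) satisfies everything: constraint 3: p - t = 1; constraint 4: s - p = 1, and the others follow.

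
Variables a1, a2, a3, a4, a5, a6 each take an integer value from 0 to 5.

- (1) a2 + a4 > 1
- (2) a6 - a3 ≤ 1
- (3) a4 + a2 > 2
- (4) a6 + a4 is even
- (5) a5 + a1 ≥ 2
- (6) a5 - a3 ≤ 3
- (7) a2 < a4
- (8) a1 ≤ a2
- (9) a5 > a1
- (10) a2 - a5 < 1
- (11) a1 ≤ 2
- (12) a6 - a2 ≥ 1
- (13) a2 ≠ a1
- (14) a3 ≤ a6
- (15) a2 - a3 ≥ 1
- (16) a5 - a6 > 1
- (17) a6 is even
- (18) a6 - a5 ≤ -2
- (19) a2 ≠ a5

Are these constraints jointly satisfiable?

Constraints 6, 12, 15, and 18 give a2 − a3 ≥ 1, a3 − a5 ≥ -3, a5 − a6 ≥ 2, a6 − a2 ≥ 1.
Adding all 4 inequalities: the left sides telescope to 0, and the right sides sum to 1 + (-3) + 2 + 1 = 1. So 0 ≥ 1, which is false.

Unsatisfiable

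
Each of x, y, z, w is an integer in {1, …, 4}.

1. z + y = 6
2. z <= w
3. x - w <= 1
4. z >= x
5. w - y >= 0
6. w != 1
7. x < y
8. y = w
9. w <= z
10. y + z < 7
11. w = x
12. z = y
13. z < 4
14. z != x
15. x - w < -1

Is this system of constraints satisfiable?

Unsatisfiable

From constraints 8, 11, and 12, z = y = w = x, so z = x. But constraint 14 says z ≠ x. Contradiction.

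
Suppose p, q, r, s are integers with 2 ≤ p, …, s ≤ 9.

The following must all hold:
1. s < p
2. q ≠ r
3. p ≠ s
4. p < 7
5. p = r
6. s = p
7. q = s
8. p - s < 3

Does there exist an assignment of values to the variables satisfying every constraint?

Unsatisfiable

From constraints 5, 6, and 7, q = s = p = r, so q = r. But constraint 2 says q ≠ r. Contradiction.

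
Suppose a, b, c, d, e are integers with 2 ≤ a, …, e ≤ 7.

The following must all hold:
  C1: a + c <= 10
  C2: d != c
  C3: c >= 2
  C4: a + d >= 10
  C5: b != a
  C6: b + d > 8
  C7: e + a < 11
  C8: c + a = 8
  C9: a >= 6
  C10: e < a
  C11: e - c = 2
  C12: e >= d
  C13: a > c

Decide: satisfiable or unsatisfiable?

Satisfiable

One satisfying assignment is a = 6, b = 7, c = 2, d = 4, e = 4.
For the less obvious constraints — constraint 1: a + c = 8; constraint 4: a + d = 10; constraint 6: b + d = 11 — and the others hold by inspection.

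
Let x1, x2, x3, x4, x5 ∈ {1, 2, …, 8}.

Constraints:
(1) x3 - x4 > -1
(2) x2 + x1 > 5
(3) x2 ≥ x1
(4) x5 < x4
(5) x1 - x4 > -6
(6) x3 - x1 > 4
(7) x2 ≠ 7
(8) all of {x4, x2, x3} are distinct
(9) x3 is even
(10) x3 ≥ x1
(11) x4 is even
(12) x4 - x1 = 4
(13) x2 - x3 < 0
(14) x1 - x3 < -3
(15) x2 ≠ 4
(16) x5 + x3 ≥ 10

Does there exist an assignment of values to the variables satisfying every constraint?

Try x1 = 2, x2 = 5, x3 = 8, x4 = 6, x5 = 3.
Check constraint 1: x3 - x4 = 2; constraint 2: x2 + x1 = 7. The remaining constraints are straightforward to verify.

Satisfiable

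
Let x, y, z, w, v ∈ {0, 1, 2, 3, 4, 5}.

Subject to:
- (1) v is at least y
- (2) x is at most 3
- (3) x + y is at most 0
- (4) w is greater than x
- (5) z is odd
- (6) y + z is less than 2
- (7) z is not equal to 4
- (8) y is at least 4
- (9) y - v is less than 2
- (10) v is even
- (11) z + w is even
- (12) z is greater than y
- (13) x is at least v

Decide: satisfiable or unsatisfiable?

From constraints 1 and 8: v ≥ y and y ≥ 4, so v ≥ 4. From constraints 2 and 13: v ≤ x and x ≤ 3, so v ≤ 3. But 3 < 4, so no value of v works.

Unsatisfiable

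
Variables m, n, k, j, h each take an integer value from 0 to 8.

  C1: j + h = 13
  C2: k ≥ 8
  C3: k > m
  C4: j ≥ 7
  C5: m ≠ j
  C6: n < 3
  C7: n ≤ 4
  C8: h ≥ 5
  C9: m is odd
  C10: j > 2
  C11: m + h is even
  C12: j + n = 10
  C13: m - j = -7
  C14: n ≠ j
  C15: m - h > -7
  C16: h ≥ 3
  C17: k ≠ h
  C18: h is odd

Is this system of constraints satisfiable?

Take m = 1, n = 2, k = 8, j = 8, h = 5. Then constraint 1: j + h = 13; constraint 12: j + n = 10; constraint 13: m - j = -7, and every other listed constraint is also met.

Satisfiable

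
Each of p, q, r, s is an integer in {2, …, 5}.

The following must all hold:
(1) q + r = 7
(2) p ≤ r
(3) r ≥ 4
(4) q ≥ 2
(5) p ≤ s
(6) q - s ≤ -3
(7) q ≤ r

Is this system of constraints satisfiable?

Setting (p, q, r, s) = (2, 2, 5, 5) satisfies everything: constraint 1: q + r = 7; constraint 6: q - s = -3, and the others follow.

Satisfiable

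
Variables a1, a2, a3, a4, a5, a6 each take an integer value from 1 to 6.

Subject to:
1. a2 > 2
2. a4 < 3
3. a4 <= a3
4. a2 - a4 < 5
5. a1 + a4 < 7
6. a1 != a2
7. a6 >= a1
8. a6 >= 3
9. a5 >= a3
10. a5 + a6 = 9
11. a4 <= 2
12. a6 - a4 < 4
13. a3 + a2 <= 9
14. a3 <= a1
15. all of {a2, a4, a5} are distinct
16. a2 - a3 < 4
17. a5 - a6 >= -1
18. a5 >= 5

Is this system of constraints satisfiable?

Try a1 = 3, a2 = 6, a3 = 3, a4 = 2, a5 = 5, a6 = 4.
Check constraint 4: a2 - a4 = 4; constraint 5: a1 + a4 = 5; constraint 10: a5 + a6 = 9. The remaining constraints are straightforward to verify.

Satisfiable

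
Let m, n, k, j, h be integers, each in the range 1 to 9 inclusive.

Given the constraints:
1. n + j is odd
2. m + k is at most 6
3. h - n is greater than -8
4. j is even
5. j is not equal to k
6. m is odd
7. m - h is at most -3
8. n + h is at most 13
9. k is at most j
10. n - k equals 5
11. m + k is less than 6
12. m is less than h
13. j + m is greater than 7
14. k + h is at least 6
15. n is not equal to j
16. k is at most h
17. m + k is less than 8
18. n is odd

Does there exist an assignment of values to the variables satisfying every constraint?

Satisfiable

The assignment m = 1, n = 9, k = 4, j = 8, h = 4 works:
  constraint 2 holds since m + k = 5.
  constraint 3 holds since h - n = -5.
  constraint 7 holds since m - h = -3.
The rest check out directly.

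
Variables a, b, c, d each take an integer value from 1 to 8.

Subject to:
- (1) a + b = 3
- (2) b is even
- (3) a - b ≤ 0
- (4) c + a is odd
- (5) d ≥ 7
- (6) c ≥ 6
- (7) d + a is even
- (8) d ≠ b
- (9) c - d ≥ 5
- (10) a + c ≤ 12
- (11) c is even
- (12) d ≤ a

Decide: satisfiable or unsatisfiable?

From constraints 5 and 12: a ≥ d ≥ 7. From constraint 6: c ≥ 6. Hence a + c ≥ 13. But constraint 10 requires a + c ≤ 12, and 12 < 13. Contradiction.

Unsatisfiable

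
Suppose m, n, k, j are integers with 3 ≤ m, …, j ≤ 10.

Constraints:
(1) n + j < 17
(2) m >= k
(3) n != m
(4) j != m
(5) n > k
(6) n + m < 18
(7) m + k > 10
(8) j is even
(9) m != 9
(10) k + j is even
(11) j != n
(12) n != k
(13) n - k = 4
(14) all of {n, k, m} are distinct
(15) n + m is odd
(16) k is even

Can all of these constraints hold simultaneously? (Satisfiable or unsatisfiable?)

Satisfiable

Try m = 7, n = 10, k = 6, j = 4.
Check constraint 1: n + j = 14; constraint 6: n + m = 17. The remaining constraints are straightforward to verify.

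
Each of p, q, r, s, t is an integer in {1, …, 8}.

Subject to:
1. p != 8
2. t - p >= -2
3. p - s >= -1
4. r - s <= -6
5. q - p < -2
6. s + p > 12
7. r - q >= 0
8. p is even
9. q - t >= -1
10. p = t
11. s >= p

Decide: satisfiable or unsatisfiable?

Unsatisfiable

Constraints 2, 3, 4, 7, and 9 give p − s ≥ -1, s − r ≥ 6, r − q ≥ 0, q − t ≥ -1, t − p ≥ -2.
Adding all 5 inequalities: the left sides telescope to 0, and the right sides sum to (-1) + 6 + 0 + (-1) + (-2) = 2. So 0 ≥ 2, which is false.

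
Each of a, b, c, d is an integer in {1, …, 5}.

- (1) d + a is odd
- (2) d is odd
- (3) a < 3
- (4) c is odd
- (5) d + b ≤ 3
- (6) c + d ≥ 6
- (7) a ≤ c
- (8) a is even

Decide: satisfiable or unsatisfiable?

Satisfiable

Take a = 2, b = 1, c = 5, d = 1. Then constraint 1: d + a = 3 is odd; constraint 5: d + b = 2; constraint 6: c + d = 6, and every other listed constraint is also met.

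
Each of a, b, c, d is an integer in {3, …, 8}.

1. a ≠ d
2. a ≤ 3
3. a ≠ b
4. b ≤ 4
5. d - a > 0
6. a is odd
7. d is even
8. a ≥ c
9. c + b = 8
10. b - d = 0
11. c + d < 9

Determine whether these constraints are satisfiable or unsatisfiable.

From constraints 2 and 8: c ≤ a ≤ 3. From constraint 4: b ≤ 4. Hence c + b ≤ 7. But constraint 9 requires c + b = 8, and 8 > 7. Contradiction.

Unsatisfiable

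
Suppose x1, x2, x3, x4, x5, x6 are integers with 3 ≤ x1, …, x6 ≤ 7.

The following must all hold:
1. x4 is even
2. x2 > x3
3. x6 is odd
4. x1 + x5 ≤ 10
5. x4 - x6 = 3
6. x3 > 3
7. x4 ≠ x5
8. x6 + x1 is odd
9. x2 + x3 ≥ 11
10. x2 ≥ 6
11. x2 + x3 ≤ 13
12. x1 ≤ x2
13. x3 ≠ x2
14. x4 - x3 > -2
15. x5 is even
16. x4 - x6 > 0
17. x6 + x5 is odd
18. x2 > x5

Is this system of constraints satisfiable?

Take x1 = 4, x2 = 7, x3 = 6, x4 = 6, x5 = 4, x6 = 3. Then constraint 4: x1 + x5 = 8; constraint 5: x4 - x6 = 3, and every other listed constraint is also met.

Satisfiable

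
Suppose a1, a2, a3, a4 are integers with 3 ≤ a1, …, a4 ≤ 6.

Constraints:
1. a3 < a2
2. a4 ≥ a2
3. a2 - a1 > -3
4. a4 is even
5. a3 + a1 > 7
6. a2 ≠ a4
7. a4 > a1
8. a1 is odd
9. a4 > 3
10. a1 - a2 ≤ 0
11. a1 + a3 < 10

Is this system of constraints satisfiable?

Satisfiable

One satisfying assignment is a1 = 5, a2 = 5, a3 = 4, a4 = 6.
For the less obvious constraints — constraint 3: a2 - a1 = 0; constraint 5: a3 + a1 = 9 — and the others hold by inspection.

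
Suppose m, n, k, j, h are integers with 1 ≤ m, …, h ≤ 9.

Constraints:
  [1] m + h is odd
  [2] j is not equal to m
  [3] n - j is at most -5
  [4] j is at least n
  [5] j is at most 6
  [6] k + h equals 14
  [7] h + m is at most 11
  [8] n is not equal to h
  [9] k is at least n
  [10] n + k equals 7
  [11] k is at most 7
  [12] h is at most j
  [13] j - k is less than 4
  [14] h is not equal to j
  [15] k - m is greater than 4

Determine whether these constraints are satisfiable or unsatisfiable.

From constraint 11: k ≤ 7. From constraints 5 and 12: h ≤ j ≤ 6. Hence k + h ≤ 13. But constraint 6 requires k + h = 14, and 14 > 13. Contradiction.

Unsatisfiable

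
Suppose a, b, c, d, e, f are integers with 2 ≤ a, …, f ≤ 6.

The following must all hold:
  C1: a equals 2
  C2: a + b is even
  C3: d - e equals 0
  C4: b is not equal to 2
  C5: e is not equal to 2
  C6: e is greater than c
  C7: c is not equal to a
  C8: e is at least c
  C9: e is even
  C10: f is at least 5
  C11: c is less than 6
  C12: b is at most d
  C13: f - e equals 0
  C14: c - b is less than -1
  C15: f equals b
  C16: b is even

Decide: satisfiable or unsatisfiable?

The assignment a = 2, b = 6, c = 3, d = 6, e = 6, f = 6 works:
  constraint 3 holds since d - e = 0.
  constraint 13 holds since f - e = 0.
The rest check out directly.

Satisfiable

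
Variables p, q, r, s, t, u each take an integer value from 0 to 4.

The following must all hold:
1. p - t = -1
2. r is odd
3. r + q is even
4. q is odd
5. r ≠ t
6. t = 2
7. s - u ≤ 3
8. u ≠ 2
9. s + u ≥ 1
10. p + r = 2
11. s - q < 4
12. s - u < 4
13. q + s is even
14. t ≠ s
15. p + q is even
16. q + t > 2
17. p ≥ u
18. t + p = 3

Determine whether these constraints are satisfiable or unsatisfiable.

One satisfying assignment is p = 1, q = 1, r = 1, s = 3, t = 2, u = 1.
For the less obvious constraints — constraint 1: p - t = -1; constraint 7: s - u = 2 — and the others hold by inspection.

Satisfiable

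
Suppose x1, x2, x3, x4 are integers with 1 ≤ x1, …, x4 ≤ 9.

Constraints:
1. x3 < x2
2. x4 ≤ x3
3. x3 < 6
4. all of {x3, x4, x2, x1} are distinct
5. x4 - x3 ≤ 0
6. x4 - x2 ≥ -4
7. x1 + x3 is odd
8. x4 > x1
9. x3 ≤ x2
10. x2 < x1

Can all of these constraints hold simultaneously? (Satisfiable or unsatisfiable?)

Unsatisfiable

Constraints 1, 5, 8, and 10 give x2 < x1, x1 < x4, x4 ≤ x3, x3 < x2. Chaining: x2 < x1 < x4 ≤ x3 < x2, which forces x2 < x2 — impossible.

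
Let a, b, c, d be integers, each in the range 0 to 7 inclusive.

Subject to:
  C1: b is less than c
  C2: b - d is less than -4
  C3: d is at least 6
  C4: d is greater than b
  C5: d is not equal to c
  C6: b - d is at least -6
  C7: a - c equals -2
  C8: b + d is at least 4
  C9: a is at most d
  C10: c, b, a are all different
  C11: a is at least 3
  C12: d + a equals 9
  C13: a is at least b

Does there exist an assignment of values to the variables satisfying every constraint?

Take a = 3, b = 1, c = 5, d = 6. Then constraint 2: b - d = -5; constraint 6: b - d = -5; constraint 7: a - c = -2, and every other listed constraint is also met.

Satisfiable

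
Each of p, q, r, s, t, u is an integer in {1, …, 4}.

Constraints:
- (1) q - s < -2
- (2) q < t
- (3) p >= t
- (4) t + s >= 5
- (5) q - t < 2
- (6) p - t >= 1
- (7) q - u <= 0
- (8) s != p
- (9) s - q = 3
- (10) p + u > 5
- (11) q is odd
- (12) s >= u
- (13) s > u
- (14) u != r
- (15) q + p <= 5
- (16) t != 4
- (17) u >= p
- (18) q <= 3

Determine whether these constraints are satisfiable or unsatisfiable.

Take p = 3, q = 1, r = 4, s = 4, t = 2, u = 3. Then constraint 1: q - s = -3; constraint 4: t + s = 6; constraint 5: q - t = -1, and every other listed constraint is also met.

Satisfiable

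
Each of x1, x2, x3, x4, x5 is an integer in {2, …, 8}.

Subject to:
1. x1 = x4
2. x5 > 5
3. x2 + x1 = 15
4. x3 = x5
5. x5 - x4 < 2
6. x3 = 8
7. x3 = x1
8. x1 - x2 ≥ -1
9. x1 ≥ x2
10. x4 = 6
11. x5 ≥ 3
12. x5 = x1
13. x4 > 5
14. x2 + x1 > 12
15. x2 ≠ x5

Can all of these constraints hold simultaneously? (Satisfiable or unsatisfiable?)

Constraint 6 fixes x3 = 8 and constraint 10 fixes x4 = 6. Constraints 1, 4, and 12 give x3 = x5 = x1 = x4, so x3 = x4. But 8 ≠ 6 — contradiction.

Unsatisfiable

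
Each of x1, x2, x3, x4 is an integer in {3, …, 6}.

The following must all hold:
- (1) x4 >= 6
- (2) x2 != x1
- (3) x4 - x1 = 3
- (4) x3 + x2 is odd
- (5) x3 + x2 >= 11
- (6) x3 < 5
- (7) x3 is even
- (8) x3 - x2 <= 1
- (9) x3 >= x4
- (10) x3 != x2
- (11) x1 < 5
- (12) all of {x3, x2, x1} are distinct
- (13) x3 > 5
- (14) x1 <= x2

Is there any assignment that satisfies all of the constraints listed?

From constraints 1 and 9: x3 ≥ x4 and x4 ≥ 6, so x3 ≥ 6. From constraint 6: x3 ≤ 4. But 4 < 6, so no value of x3 works.

Unsatisfiable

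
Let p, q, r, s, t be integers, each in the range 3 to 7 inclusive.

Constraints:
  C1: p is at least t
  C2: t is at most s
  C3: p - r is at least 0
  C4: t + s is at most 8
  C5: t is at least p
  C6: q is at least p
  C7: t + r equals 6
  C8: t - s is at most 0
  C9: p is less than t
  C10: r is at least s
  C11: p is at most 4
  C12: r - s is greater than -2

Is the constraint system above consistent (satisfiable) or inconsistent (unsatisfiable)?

Unsatisfiable

Constraints 3, 8, 9, and 10 give s ≤ r, r ≤ p, p < t, t ≤ s. Chaining: s ≤ r ≤ p < t ≤ s, which forces s < s — impossible.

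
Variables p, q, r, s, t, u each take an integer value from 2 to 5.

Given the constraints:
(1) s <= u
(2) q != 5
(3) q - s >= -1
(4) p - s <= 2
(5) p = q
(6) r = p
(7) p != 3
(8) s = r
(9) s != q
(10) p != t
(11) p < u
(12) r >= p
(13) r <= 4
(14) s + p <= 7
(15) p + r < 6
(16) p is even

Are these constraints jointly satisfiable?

From constraints 5, 6, and 8, s = r = p = q, so s = q. But constraint 9 says s ≠ q. Contradiction.

Unsatisfiable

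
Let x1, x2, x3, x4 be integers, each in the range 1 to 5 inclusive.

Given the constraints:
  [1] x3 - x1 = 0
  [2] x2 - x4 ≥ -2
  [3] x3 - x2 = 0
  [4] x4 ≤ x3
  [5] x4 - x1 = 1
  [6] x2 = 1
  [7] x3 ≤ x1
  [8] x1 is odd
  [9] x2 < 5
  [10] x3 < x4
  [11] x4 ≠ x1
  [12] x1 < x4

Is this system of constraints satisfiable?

Constraints 4, 7, and 12 give x1 < x4, x4 ≤ x3, x3 ≤ x1. Chaining: x1 < x4 ≤ x3 ≤ x1, which forces x1 < x1 — impossible.

Unsatisfiable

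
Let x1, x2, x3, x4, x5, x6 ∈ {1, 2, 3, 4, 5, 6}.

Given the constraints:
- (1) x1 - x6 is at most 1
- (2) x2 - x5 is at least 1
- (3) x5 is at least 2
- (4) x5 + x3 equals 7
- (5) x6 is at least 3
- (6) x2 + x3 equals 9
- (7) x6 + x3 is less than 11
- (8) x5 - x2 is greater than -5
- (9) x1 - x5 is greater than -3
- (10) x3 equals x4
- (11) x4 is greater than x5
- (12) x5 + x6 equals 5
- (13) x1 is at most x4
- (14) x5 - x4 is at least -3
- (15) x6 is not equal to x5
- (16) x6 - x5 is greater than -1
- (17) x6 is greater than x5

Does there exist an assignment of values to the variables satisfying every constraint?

Setting (x1, x2, x3, x4, x5, x6) = (1, 4, 5, 5, 2, 3) satisfies everything: constraint 1: x1 - x6 = -2; constraint 2: x2 - x5 = 2; constraint 4: x5 + x3 = 7, and the others follow.

Satisfiable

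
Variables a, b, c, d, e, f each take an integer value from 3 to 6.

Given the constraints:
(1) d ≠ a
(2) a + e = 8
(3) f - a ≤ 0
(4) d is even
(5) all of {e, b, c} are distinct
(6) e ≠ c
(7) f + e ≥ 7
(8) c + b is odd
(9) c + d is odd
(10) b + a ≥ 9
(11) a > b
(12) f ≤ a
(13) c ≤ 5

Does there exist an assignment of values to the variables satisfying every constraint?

Take a = 5, b = 4, c = 5, d = 4, e = 3, f = 4. Then constraint 2: a + e = 8; constraint 3: f - a = -1; constraint 7: f + e = 7, and every other listed constraint is also met.

Satisfiable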